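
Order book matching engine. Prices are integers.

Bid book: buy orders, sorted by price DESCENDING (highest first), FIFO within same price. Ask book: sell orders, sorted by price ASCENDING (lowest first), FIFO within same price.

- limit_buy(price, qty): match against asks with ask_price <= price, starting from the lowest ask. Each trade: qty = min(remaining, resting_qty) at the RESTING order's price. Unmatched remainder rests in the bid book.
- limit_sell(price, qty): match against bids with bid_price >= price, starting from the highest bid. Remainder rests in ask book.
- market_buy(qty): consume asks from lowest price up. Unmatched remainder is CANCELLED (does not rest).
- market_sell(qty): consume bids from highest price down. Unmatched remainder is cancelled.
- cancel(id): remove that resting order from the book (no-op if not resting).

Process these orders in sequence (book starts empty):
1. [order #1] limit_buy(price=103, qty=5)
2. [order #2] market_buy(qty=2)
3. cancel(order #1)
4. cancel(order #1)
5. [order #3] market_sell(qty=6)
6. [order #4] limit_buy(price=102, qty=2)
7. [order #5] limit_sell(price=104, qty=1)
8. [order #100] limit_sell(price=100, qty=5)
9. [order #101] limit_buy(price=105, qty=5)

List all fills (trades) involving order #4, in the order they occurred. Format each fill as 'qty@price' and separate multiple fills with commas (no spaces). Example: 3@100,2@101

After op 1 [order #1] limit_buy(price=103, qty=5): fills=none; bids=[#1:5@103] asks=[-]
After op 2 [order #2] market_buy(qty=2): fills=none; bids=[#1:5@103] asks=[-]
After op 3 cancel(order #1): fills=none; bids=[-] asks=[-]
After op 4 cancel(order #1): fills=none; bids=[-] asks=[-]
After op 5 [order #3] market_sell(qty=6): fills=none; bids=[-] asks=[-]
After op 6 [order #4] limit_buy(price=102, qty=2): fills=none; bids=[#4:2@102] asks=[-]
After op 7 [order #5] limit_sell(price=104, qty=1): fills=none; bids=[#4:2@102] asks=[#5:1@104]
After op 8 [order #100] limit_sell(price=100, qty=5): fills=#4x#100:2@102; bids=[-] asks=[#100:3@100 #5:1@104]
After op 9 [order #101] limit_buy(price=105, qty=5): fills=#101x#100:3@100 #101x#5:1@104; bids=[#101:1@105] asks=[-]

Answer: 2@102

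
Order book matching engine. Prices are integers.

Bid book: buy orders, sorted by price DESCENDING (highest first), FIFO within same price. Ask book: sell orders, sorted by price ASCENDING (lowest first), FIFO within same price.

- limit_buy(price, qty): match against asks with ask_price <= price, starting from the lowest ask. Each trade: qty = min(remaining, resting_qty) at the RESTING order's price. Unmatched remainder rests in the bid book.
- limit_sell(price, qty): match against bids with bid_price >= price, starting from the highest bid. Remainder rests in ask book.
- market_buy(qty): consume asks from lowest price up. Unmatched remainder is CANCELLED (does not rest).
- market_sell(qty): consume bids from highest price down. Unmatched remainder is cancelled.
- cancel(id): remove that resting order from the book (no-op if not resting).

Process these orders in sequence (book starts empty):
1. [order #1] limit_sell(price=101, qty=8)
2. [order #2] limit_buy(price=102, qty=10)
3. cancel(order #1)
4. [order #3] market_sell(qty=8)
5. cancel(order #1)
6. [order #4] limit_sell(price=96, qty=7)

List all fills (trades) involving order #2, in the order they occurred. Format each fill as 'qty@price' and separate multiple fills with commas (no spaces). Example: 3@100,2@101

Answer: 8@101,2@102

Derivation:
After op 1 [order #1] limit_sell(price=101, qty=8): fills=none; bids=[-] asks=[#1:8@101]
After op 2 [order #2] limit_buy(price=102, qty=10): fills=#2x#1:8@101; bids=[#2:2@102] asks=[-]
After op 3 cancel(order #1): fills=none; bids=[#2:2@102] asks=[-]
After op 4 [order #3] market_sell(qty=8): fills=#2x#3:2@102; bids=[-] asks=[-]
After op 5 cancel(order #1): fills=none; bids=[-] asks=[-]
After op 6 [order #4] limit_sell(price=96, qty=7): fills=none; bids=[-] asks=[#4:7@96]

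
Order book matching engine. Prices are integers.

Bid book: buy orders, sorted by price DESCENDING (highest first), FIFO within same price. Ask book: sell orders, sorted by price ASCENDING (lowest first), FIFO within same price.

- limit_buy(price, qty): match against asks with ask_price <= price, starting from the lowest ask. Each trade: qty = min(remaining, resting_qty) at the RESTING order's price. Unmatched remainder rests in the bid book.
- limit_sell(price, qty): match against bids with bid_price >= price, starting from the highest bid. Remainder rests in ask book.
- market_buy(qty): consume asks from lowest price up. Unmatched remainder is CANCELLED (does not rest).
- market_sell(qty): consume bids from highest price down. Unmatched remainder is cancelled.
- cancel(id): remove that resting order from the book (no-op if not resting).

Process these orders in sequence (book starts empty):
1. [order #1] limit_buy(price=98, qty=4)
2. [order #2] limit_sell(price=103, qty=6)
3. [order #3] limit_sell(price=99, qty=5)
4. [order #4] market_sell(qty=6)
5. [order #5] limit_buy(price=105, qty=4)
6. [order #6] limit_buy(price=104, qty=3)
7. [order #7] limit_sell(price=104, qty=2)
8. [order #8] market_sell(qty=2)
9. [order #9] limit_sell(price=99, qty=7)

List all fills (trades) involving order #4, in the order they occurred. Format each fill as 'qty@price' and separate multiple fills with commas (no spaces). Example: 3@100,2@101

After op 1 [order #1] limit_buy(price=98, qty=4): fills=none; bids=[#1:4@98] asks=[-]
After op 2 [order #2] limit_sell(price=103, qty=6): fills=none; bids=[#1:4@98] asks=[#2:6@103]
After op 3 [order #3] limit_sell(price=99, qty=5): fills=none; bids=[#1:4@98] asks=[#3:5@99 #2:6@103]
After op 4 [order #4] market_sell(qty=6): fills=#1x#4:4@98; bids=[-] asks=[#3:5@99 #2:6@103]
After op 5 [order #5] limit_buy(price=105, qty=4): fills=#5x#3:4@99; bids=[-] asks=[#3:1@99 #2:6@103]
After op 6 [order #6] limit_buy(price=104, qty=3): fills=#6x#3:1@99 #6x#2:2@103; bids=[-] asks=[#2:4@103]
After op 7 [order #7] limit_sell(price=104, qty=2): fills=none; bids=[-] asks=[#2:4@103 #7:2@104]
After op 8 [order #8] market_sell(qty=2): fills=none; bids=[-] asks=[#2:4@103 #7:2@104]
After op 9 [order #9] limit_sell(price=99, qty=7): fills=none; bids=[-] asks=[#9:7@99 #2:4@103 #7:2@104]

Answer: 4@98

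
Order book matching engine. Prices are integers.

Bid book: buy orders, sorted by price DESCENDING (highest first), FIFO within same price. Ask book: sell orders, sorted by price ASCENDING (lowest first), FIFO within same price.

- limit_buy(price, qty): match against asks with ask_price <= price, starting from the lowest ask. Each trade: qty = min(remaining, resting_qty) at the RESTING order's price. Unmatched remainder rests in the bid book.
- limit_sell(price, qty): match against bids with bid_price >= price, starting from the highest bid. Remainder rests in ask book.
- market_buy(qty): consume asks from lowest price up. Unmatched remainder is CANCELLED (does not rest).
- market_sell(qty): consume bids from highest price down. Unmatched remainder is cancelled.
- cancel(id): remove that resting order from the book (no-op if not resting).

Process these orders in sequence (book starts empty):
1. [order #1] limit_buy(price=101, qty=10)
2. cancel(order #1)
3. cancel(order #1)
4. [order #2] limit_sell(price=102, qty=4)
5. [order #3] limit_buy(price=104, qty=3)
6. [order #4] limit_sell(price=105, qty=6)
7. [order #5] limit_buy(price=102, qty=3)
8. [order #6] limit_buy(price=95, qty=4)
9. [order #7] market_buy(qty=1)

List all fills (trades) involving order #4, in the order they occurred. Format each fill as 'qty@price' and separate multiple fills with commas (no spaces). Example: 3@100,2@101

Answer: 1@105

Derivation:
After op 1 [order #1] limit_buy(price=101, qty=10): fills=none; bids=[#1:10@101] asks=[-]
After op 2 cancel(order #1): fills=none; bids=[-] asks=[-]
After op 3 cancel(order #1): fills=none; bids=[-] asks=[-]
After op 4 [order #2] limit_sell(price=102, qty=4): fills=none; bids=[-] asks=[#2:4@102]
After op 5 [order #3] limit_buy(price=104, qty=3): fills=#3x#2:3@102; bids=[-] asks=[#2:1@102]
After op 6 [order #4] limit_sell(price=105, qty=6): fills=none; bids=[-] asks=[#2:1@102 #4:6@105]
After op 7 [order #5] limit_buy(price=102, qty=3): fills=#5x#2:1@102; bids=[#5:2@102] asks=[#4:6@105]
After op 8 [order #6] limit_buy(price=95, qty=4): fills=none; bids=[#5:2@102 #6:4@95] asks=[#4:6@105]
After op 9 [order #7] market_buy(qty=1): fills=#7x#4:1@105; bids=[#5:2@102 #6:4@95] asks=[#4:5@105]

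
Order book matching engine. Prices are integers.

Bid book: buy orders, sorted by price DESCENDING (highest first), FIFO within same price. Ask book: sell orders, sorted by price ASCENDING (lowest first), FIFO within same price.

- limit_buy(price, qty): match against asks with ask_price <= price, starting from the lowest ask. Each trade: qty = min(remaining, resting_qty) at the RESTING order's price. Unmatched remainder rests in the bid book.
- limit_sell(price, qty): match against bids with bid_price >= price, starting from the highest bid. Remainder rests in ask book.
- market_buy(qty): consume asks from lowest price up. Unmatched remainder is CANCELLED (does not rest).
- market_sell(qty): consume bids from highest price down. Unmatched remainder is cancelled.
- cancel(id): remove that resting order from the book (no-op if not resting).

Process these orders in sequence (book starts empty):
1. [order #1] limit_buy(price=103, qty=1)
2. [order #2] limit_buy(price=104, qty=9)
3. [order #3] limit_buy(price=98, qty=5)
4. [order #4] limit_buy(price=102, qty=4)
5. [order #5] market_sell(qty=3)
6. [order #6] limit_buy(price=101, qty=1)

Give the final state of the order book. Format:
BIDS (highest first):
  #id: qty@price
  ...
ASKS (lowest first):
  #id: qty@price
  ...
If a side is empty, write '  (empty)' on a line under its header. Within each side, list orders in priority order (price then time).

After op 1 [order #1] limit_buy(price=103, qty=1): fills=none; bids=[#1:1@103] asks=[-]
After op 2 [order #2] limit_buy(price=104, qty=9): fills=none; bids=[#2:9@104 #1:1@103] asks=[-]
After op 3 [order #3] limit_buy(price=98, qty=5): fills=none; bids=[#2:9@104 #1:1@103 #3:5@98] asks=[-]
After op 4 [order #4] limit_buy(price=102, qty=4): fills=none; bids=[#2:9@104 #1:1@103 #4:4@102 #3:5@98] asks=[-]
After op 5 [order #5] market_sell(qty=3): fills=#2x#5:3@104; bids=[#2:6@104 #1:1@103 #4:4@102 #3:5@98] asks=[-]
After op 6 [order #6] limit_buy(price=101, qty=1): fills=none; bids=[#2:6@104 #1:1@103 #4:4@102 #6:1@101 #3:5@98] asks=[-]

Answer: BIDS (highest first):
  #2: 6@104
  #1: 1@103
  #4: 4@102
  #6: 1@101
  #3: 5@98
ASKS (lowest first):
  (empty)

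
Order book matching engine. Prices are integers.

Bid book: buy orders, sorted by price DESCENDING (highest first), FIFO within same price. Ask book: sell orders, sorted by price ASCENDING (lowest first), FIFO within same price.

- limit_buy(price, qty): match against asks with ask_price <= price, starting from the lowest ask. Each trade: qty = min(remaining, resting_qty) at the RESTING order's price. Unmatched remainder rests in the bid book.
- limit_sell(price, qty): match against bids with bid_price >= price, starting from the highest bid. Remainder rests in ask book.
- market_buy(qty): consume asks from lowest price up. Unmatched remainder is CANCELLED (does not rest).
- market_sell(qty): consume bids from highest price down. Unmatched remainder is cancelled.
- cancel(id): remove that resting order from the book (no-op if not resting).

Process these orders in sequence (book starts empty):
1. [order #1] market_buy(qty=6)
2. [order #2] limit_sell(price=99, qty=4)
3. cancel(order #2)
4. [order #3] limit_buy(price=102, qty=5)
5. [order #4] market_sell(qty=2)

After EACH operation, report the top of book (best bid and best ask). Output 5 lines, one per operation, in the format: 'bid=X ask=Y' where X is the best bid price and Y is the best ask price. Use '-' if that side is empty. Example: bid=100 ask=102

Answer: bid=- ask=-
bid=- ask=99
bid=- ask=-
bid=102 ask=-
bid=102 ask=-

Derivation:
After op 1 [order #1] market_buy(qty=6): fills=none; bids=[-] asks=[-]
After op 2 [order #2] limit_sell(price=99, qty=4): fills=none; bids=[-] asks=[#2:4@99]
After op 3 cancel(order #2): fills=none; bids=[-] asks=[-]
After op 4 [order #3] limit_buy(price=102, qty=5): fills=none; bids=[#3:5@102] asks=[-]
After op 5 [order #4] market_sell(qty=2): fills=#3x#4:2@102; bids=[#3:3@102] asks=[-]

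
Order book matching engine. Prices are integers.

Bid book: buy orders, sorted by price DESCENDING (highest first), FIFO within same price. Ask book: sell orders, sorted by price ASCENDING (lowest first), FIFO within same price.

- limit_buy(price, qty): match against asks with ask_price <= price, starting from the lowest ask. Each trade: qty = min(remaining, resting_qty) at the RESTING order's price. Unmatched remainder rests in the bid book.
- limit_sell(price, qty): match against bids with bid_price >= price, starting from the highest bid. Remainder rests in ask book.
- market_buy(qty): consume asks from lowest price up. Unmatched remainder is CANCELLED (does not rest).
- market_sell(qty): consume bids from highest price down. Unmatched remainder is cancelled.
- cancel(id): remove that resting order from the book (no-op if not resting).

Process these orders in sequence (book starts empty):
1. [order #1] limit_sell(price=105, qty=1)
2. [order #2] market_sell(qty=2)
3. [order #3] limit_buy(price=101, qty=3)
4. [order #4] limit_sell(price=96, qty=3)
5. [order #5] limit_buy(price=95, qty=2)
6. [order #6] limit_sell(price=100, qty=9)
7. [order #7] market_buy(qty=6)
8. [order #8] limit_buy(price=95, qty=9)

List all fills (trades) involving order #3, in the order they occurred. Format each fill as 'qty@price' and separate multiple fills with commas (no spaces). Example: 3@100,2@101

After op 1 [order #1] limit_sell(price=105, qty=1): fills=none; bids=[-] asks=[#1:1@105]
After op 2 [order #2] market_sell(qty=2): fills=none; bids=[-] asks=[#1:1@105]
After op 3 [order #3] limit_buy(price=101, qty=3): fills=none; bids=[#3:3@101] asks=[#1:1@105]
After op 4 [order #4] limit_sell(price=96, qty=3): fills=#3x#4:3@101; bids=[-] asks=[#1:1@105]
After op 5 [order #5] limit_buy(price=95, qty=2): fills=none; bids=[#5:2@95] asks=[#1:1@105]
After op 6 [order #6] limit_sell(price=100, qty=9): fills=none; bids=[#5:2@95] asks=[#6:9@100 #1:1@105]
After op 7 [order #7] market_buy(qty=6): fills=#7x#6:6@100; bids=[#5:2@95] asks=[#6:3@100 #1:1@105]
After op 8 [order #8] limit_buy(price=95, qty=9): fills=none; bids=[#5:2@95 #8:9@95] asks=[#6:3@100 #1:1@105]

Answer: 3@101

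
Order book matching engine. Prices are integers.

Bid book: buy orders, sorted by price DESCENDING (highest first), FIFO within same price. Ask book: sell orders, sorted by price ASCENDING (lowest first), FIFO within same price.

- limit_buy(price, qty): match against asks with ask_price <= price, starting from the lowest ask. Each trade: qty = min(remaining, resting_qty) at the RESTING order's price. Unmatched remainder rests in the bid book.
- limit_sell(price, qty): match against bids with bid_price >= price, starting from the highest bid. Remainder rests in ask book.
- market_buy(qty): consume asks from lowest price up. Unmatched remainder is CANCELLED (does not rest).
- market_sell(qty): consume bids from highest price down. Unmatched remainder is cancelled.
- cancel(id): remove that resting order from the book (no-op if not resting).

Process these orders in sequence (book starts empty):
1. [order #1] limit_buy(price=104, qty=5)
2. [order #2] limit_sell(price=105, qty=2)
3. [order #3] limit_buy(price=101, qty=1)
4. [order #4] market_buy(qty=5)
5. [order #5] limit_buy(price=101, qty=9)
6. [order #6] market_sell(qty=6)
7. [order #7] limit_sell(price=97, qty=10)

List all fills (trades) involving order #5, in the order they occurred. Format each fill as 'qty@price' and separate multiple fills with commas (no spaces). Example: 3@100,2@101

After op 1 [order #1] limit_buy(price=104, qty=5): fills=none; bids=[#1:5@104] asks=[-]
After op 2 [order #2] limit_sell(price=105, qty=2): fills=none; bids=[#1:5@104] asks=[#2:2@105]
After op 3 [order #3] limit_buy(price=101, qty=1): fills=none; bids=[#1:5@104 #3:1@101] asks=[#2:2@105]
After op 4 [order #4] market_buy(qty=5): fills=#4x#2:2@105; bids=[#1:5@104 #3:1@101] asks=[-]
After op 5 [order #5] limit_buy(price=101, qty=9): fills=none; bids=[#1:5@104 #3:1@101 #5:9@101] asks=[-]
After op 6 [order #6] market_sell(qty=6): fills=#1x#6:5@104 #3x#6:1@101; bids=[#5:9@101] asks=[-]
After op 7 [order #7] limit_sell(price=97, qty=10): fills=#5x#7:9@101; bids=[-] asks=[#7:1@97]

Answer: 9@101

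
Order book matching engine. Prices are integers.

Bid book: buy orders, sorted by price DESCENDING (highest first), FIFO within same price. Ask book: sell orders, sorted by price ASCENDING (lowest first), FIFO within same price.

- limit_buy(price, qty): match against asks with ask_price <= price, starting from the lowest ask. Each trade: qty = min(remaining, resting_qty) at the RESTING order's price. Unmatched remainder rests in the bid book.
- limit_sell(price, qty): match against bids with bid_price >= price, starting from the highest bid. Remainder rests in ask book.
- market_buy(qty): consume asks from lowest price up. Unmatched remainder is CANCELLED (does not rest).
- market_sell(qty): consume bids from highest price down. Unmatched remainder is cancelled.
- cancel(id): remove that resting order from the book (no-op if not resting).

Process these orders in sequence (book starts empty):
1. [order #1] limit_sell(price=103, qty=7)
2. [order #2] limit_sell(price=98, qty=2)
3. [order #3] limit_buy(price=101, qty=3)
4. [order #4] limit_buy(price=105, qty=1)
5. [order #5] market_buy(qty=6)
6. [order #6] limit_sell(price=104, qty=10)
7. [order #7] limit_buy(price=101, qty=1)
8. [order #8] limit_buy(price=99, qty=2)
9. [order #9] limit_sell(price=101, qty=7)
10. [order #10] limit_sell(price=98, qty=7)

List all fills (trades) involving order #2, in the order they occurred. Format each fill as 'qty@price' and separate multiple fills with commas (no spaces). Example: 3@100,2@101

Answer: 2@98

Derivation:
After op 1 [order #1] limit_sell(price=103, qty=7): fills=none; bids=[-] asks=[#1:7@103]
After op 2 [order #2] limit_sell(price=98, qty=2): fills=none; bids=[-] asks=[#2:2@98 #1:7@103]
After op 3 [order #3] limit_buy(price=101, qty=3): fills=#3x#2:2@98; bids=[#3:1@101] asks=[#1:7@103]
After op 4 [order #4] limit_buy(price=105, qty=1): fills=#4x#1:1@103; bids=[#3:1@101] asks=[#1:6@103]
After op 5 [order #5] market_buy(qty=6): fills=#5x#1:6@103; bids=[#3:1@101] asks=[-]
After op 6 [order #6] limit_sell(price=104, qty=10): fills=none; bids=[#3:1@101] asks=[#6:10@104]
After op 7 [order #7] limit_buy(price=101, qty=1): fills=none; bids=[#3:1@101 #7:1@101] asks=[#6:10@104]
After op 8 [order #8] limit_buy(price=99, qty=2): fills=none; bids=[#3:1@101 #7:1@101 #8:2@99] asks=[#6:10@104]
After op 9 [order #9] limit_sell(price=101, qty=7): fills=#3x#9:1@101 #7x#9:1@101; bids=[#8:2@99] asks=[#9:5@101 #6:10@104]
After op 10 [order #10] limit_sell(price=98, qty=7): fills=#8x#10:2@99; bids=[-] asks=[#10:5@98 #9:5@101 #6:10@104]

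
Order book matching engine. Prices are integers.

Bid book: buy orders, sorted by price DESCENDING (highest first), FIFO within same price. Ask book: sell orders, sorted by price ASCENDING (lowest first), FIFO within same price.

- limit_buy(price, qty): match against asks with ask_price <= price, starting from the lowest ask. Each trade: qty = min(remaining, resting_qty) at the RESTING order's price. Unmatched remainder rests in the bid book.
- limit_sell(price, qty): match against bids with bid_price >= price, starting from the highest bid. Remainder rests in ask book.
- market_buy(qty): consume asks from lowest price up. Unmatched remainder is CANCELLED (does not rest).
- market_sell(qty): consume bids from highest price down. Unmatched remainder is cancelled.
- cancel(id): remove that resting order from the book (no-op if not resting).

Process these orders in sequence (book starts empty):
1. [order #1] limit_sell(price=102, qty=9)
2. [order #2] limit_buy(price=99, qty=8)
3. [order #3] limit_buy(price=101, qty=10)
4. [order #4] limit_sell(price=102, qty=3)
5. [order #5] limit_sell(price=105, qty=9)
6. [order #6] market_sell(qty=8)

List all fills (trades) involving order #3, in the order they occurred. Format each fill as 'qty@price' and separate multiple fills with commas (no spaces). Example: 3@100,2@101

After op 1 [order #1] limit_sell(price=102, qty=9): fills=none; bids=[-] asks=[#1:9@102]
After op 2 [order #2] limit_buy(price=99, qty=8): fills=none; bids=[#2:8@99] asks=[#1:9@102]
After op 3 [order #3] limit_buy(price=101, qty=10): fills=none; bids=[#3:10@101 #2:8@99] asks=[#1:9@102]
After op 4 [order #4] limit_sell(price=102, qty=3): fills=none; bids=[#3:10@101 #2:8@99] asks=[#1:9@102 #4:3@102]
After op 5 [order #5] limit_sell(price=105, qty=9): fills=none; bids=[#3:10@101 #2:8@99] asks=[#1:9@102 #4:3@102 #5:9@105]
After op 6 [order #6] market_sell(qty=8): fills=#3x#6:8@101; bids=[#3:2@101 #2:8@99] asks=[#1:9@102 #4:3@102 #5:9@105]

Answer: 8@101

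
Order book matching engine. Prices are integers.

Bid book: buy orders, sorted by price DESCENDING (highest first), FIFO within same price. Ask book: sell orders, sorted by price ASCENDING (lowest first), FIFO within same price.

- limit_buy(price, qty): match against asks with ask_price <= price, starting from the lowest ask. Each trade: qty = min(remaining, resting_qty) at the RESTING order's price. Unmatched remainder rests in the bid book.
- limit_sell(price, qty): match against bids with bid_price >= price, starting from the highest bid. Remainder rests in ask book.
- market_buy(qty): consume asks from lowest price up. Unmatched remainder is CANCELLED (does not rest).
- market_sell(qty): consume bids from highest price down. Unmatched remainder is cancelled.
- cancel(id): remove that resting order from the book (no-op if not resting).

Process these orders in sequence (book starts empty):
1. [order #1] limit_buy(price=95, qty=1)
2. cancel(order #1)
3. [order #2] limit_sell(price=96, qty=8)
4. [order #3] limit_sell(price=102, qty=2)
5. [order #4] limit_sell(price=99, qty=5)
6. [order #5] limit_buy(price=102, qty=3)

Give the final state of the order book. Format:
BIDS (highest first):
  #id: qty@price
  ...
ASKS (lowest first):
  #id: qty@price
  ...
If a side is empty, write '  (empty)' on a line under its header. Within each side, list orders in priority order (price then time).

After op 1 [order #1] limit_buy(price=95, qty=1): fills=none; bids=[#1:1@95] asks=[-]
After op 2 cancel(order #1): fills=none; bids=[-] asks=[-]
After op 3 [order #2] limit_sell(price=96, qty=8): fills=none; bids=[-] asks=[#2:8@96]
After op 4 [order #3] limit_sell(price=102, qty=2): fills=none; bids=[-] asks=[#2:8@96 #3:2@102]
After op 5 [order #4] limit_sell(price=99, qty=5): fills=none; bids=[-] asks=[#2:8@96 #4:5@99 #3:2@102]
After op 6 [order #5] limit_buy(price=102, qty=3): fills=#5x#2:3@96; bids=[-] asks=[#2:5@96 #4:5@99 #3:2@102]

Answer: BIDS (highest first):
  (empty)
ASKS (lowest first):
  #2: 5@96
  #4: 5@99
  #3: 2@102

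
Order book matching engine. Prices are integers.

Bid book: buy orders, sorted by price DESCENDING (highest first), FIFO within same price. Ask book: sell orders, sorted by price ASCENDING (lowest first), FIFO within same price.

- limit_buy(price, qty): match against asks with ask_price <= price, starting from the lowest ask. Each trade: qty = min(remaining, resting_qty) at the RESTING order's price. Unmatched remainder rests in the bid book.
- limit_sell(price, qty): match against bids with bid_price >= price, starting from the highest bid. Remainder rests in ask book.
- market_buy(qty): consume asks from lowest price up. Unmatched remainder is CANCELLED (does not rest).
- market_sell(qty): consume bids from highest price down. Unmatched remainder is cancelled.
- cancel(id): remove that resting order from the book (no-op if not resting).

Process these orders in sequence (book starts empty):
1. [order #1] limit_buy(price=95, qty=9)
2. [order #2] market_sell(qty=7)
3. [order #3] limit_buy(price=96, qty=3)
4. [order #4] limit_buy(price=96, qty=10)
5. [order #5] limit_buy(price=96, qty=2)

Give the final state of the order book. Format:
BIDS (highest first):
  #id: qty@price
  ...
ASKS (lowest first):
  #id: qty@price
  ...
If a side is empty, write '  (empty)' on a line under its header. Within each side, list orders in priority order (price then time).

Answer: BIDS (highest first):
  #3: 3@96
  #4: 10@96
  #5: 2@96
  #1: 2@95
ASKS (lowest first):
  (empty)

Derivation:
After op 1 [order #1] limit_buy(price=95, qty=9): fills=none; bids=[#1:9@95] asks=[-]
After op 2 [order #2] market_sell(qty=7): fills=#1x#2:7@95; bids=[#1:2@95] asks=[-]
After op 3 [order #3] limit_buy(price=96, qty=3): fills=none; bids=[#3:3@96 #1:2@95] asks=[-]
After op 4 [order #4] limit_buy(price=96, qty=10): fills=none; bids=[#3:3@96 #4:10@96 #1:2@95] asks=[-]
After op 5 [order #5] limit_buy(price=96, qty=2): fills=none; bids=[#3:3@96 #4:10@96 #5:2@96 #1:2@95] asks=[-]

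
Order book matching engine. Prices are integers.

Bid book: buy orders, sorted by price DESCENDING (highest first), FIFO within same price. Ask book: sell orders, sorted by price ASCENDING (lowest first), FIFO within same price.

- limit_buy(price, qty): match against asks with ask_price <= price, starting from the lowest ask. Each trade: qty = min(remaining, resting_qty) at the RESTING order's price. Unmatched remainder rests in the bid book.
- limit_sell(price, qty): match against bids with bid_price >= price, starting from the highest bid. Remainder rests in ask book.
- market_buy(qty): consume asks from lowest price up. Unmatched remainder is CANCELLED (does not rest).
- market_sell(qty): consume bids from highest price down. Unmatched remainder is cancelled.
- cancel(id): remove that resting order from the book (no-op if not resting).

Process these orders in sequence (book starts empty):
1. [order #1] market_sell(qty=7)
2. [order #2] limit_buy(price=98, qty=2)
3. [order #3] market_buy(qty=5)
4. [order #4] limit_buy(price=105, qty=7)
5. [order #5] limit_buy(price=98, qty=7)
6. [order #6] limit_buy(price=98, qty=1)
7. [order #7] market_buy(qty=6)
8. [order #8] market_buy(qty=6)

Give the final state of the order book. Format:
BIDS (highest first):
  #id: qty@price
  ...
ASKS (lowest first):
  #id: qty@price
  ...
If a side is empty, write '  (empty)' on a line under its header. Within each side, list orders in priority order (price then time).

Answer: BIDS (highest first):
  #4: 7@105
  #2: 2@98
  #5: 7@98
  #6: 1@98
ASKS (lowest first):
  (empty)

Derivation:
After op 1 [order #1] market_sell(qty=7): fills=none; bids=[-] asks=[-]
After op 2 [order #2] limit_buy(price=98, qty=2): fills=none; bids=[#2:2@98] asks=[-]
After op 3 [order #3] market_buy(qty=5): fills=none; bids=[#2:2@98] asks=[-]
After op 4 [order #4] limit_buy(price=105, qty=7): fills=none; bids=[#4:7@105 #2:2@98] asks=[-]
After op 5 [order #5] limit_buy(price=98, qty=7): fills=none; bids=[#4:7@105 #2:2@98 #5:7@98] asks=[-]
After op 6 [order #6] limit_buy(price=98, qty=1): fills=none; bids=[#4:7@105 #2:2@98 #5:7@98 #6:1@98] asks=[-]
After op 7 [order #7] market_buy(qty=6): fills=none; bids=[#4:7@105 #2:2@98 #5:7@98 #6:1@98] asks=[-]
After op 8 [order #8] market_buy(qty=6): fills=none; bids=[#4:7@105 #2:2@98 #5:7@98 #6:1@98] asks=[-]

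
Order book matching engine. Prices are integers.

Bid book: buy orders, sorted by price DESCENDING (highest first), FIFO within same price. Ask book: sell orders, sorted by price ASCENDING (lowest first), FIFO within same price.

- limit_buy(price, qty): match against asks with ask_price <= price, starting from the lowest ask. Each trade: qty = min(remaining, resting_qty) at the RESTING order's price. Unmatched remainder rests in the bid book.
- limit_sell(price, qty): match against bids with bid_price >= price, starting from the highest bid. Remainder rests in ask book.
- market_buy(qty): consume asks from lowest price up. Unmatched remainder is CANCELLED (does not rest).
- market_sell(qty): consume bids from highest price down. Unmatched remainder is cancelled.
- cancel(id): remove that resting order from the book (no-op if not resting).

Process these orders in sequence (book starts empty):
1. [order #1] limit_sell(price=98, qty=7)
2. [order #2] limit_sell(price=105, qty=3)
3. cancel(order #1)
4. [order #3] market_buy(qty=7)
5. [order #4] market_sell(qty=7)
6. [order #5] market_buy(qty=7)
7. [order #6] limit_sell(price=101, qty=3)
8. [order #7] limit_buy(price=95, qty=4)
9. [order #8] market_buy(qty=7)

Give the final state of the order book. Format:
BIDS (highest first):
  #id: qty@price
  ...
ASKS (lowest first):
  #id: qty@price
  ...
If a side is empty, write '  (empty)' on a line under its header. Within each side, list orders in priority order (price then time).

After op 1 [order #1] limit_sell(price=98, qty=7): fills=none; bids=[-] asks=[#1:7@98]
After op 2 [order #2] limit_sell(price=105, qty=3): fills=none; bids=[-] asks=[#1:7@98 #2:3@105]
After op 3 cancel(order #1): fills=none; bids=[-] asks=[#2:3@105]
After op 4 [order #3] market_buy(qty=7): fills=#3x#2:3@105; bids=[-] asks=[-]
After op 5 [order #4] market_sell(qty=7): fills=none; bids=[-] asks=[-]
After op 6 [order #5] market_buy(qty=7): fills=none; bids=[-] asks=[-]
After op 7 [order #6] limit_sell(price=101, qty=3): fills=none; bids=[-] asks=[#6:3@101]
After op 8 [order #7] limit_buy(price=95, qty=4): fills=none; bids=[#7:4@95] asks=[#6:3@101]
After op 9 [order #8] market_buy(qty=7): fills=#8x#6:3@101; bids=[#7:4@95] asks=[-]

Answer: BIDS (highest first):
  #7: 4@95
ASKS (lowest first):
  (empty)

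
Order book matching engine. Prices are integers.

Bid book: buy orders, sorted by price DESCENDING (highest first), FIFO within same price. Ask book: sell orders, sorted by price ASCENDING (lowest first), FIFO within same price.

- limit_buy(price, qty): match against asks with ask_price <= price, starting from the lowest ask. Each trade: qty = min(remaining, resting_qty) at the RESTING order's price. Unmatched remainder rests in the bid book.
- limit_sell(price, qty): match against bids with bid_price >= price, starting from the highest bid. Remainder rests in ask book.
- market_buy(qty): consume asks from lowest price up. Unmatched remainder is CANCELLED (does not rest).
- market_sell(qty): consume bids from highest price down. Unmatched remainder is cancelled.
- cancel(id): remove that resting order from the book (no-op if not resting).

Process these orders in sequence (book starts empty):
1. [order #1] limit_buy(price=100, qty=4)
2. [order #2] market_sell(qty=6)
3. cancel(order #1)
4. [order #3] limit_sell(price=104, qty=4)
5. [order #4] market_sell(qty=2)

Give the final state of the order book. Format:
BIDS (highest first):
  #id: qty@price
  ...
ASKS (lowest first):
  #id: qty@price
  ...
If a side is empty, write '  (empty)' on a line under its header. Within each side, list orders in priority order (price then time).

Answer: BIDS (highest first):
  (empty)
ASKS (lowest first):
  #3: 4@104

Derivation:
After op 1 [order #1] limit_buy(price=100, qty=4): fills=none; bids=[#1:4@100] asks=[-]
After op 2 [order #2] market_sell(qty=6): fills=#1x#2:4@100; bids=[-] asks=[-]
After op 3 cancel(order #1): fills=none; bids=[-] asks=[-]
After op 4 [order #3] limit_sell(price=104, qty=4): fills=none; bids=[-] asks=[#3:4@104]
After op 5 [order #4] market_sell(qty=2): fills=none; bids=[-] asks=[#3:4@104]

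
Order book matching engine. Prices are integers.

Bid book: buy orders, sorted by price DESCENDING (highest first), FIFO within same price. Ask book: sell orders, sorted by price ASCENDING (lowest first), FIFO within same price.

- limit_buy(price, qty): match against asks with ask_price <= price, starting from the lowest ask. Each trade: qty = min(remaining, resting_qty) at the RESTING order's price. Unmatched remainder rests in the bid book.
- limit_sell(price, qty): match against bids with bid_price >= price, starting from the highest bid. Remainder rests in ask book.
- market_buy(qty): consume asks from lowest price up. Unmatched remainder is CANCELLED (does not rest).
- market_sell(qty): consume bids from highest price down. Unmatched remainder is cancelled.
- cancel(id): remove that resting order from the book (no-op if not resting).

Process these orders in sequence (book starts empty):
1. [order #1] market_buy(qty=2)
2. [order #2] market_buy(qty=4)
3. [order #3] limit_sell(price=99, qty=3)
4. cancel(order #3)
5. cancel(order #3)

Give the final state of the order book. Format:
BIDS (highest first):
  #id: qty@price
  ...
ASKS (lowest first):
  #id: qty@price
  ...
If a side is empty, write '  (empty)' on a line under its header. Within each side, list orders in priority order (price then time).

After op 1 [order #1] market_buy(qty=2): fills=none; bids=[-] asks=[-]
After op 2 [order #2] market_buy(qty=4): fills=none; bids=[-] asks=[-]
After op 3 [order #3] limit_sell(price=99, qty=3): fills=none; bids=[-] asks=[#3:3@99]
After op 4 cancel(order #3): fills=none; bids=[-] asks=[-]
After op 5 cancel(order #3): fills=none; bids=[-] asks=[-]

Answer: BIDS (highest first):
  (empty)
ASKS (lowest first):
  (empty)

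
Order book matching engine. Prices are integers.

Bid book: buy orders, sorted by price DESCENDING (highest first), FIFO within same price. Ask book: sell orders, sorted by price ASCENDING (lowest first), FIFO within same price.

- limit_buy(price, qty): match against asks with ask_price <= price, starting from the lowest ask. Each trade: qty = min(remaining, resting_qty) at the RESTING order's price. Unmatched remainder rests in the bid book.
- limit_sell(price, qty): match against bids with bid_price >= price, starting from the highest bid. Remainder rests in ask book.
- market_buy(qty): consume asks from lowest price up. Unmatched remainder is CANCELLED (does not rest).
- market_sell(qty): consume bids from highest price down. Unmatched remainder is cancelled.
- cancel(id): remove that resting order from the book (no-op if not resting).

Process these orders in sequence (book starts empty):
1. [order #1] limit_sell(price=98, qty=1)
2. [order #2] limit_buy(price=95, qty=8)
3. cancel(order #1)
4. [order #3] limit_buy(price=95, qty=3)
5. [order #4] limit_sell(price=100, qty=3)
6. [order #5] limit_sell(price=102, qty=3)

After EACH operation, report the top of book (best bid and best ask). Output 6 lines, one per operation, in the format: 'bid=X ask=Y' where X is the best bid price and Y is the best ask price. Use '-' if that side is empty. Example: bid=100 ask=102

After op 1 [order #1] limit_sell(price=98, qty=1): fills=none; bids=[-] asks=[#1:1@98]
After op 2 [order #2] limit_buy(price=95, qty=8): fills=none; bids=[#2:8@95] asks=[#1:1@98]
After op 3 cancel(order #1): fills=none; bids=[#2:8@95] asks=[-]
After op 4 [order #3] limit_buy(price=95, qty=3): fills=none; bids=[#2:8@95 #3:3@95] asks=[-]
After op 5 [order #4] limit_sell(price=100, qty=3): fills=none; bids=[#2:8@95 #3:3@95] asks=[#4:3@100]
After op 6 [order #5] limit_sell(price=102, qty=3): fills=none; bids=[#2:8@95 #3:3@95] asks=[#4:3@100 #5:3@102]

Answer: bid=- ask=98
bid=95 ask=98
bid=95 ask=-
bid=95 ask=-
bid=95 ask=100
bid=95 ask=100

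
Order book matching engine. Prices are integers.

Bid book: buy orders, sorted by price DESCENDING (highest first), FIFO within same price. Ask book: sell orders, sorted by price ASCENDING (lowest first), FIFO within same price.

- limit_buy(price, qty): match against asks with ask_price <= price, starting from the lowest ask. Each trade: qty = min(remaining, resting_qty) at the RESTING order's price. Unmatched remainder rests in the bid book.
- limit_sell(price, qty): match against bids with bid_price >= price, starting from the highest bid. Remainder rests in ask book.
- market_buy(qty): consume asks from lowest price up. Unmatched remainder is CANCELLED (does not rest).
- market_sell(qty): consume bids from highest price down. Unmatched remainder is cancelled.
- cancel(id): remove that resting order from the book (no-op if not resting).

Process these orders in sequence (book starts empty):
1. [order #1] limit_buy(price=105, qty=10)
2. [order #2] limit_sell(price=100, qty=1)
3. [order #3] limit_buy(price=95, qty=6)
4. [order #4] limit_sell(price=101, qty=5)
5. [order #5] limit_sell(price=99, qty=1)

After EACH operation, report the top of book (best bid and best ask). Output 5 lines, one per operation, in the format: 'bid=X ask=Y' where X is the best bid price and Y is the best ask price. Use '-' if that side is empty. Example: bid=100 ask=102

Answer: bid=105 ask=-
bid=105 ask=-
bid=105 ask=-
bid=105 ask=-
bid=105 ask=-

Derivation:
After op 1 [order #1] limit_buy(price=105, qty=10): fills=none; bids=[#1:10@105] asks=[-]
After op 2 [order #2] limit_sell(price=100, qty=1): fills=#1x#2:1@105; bids=[#1:9@105] asks=[-]
After op 3 [order #3] limit_buy(price=95, qty=6): fills=none; bids=[#1:9@105 #3:6@95] asks=[-]
After op 4 [order #4] limit_sell(price=101, qty=5): fills=#1x#4:5@105; bids=[#1:4@105 #3:6@95] asks=[-]
After op 5 [order #5] limit_sell(price=99, qty=1): fills=#1x#5:1@105; bids=[#1:3@105 #3:6@95] asks=[-]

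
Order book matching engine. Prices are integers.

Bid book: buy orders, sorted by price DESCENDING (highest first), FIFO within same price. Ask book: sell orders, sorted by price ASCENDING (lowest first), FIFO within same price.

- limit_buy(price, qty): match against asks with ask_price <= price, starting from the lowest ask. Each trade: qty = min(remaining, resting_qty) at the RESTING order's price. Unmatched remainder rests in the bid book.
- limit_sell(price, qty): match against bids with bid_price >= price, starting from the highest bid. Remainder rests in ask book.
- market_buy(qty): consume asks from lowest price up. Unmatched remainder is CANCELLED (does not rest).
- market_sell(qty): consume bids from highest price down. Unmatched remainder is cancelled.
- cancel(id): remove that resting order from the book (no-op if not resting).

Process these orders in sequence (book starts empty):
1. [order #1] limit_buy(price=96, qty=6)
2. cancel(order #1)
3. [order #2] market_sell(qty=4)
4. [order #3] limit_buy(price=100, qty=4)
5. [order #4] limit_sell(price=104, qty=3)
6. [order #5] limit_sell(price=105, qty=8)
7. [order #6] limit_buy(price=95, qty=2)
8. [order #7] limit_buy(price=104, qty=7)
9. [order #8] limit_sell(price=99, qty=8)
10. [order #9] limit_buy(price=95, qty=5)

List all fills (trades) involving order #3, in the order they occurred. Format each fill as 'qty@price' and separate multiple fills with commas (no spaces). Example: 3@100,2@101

Answer: 4@100

Derivation:
After op 1 [order #1] limit_buy(price=96, qty=6): fills=none; bids=[#1:6@96] asks=[-]
After op 2 cancel(order #1): fills=none; bids=[-] asks=[-]
After op 3 [order #2] market_sell(qty=4): fills=none; bids=[-] asks=[-]
After op 4 [order #3] limit_buy(price=100, qty=4): fills=none; bids=[#3:4@100] asks=[-]
After op 5 [order #4] limit_sell(price=104, qty=3): fills=none; bids=[#3:4@100] asks=[#4:3@104]
After op 6 [order #5] limit_sell(price=105, qty=8): fills=none; bids=[#3:4@100] asks=[#4:3@104 #5:8@105]
After op 7 [order #6] limit_buy(price=95, qty=2): fills=none; bids=[#3:4@100 #6:2@95] asks=[#4:3@104 #5:8@105]
After op 8 [order #7] limit_buy(price=104, qty=7): fills=#7x#4:3@104; bids=[#7:4@104 #3:4@100 #6:2@95] asks=[#5:8@105]
After op 9 [order #8] limit_sell(price=99, qty=8): fills=#7x#8:4@104 #3x#8:4@100; bids=[#6:2@95] asks=[#5:8@105]
After op 10 [order #9] limit_buy(price=95, qty=5): fills=none; bids=[#6:2@95 #9:5@95] asks=[#5:8@105]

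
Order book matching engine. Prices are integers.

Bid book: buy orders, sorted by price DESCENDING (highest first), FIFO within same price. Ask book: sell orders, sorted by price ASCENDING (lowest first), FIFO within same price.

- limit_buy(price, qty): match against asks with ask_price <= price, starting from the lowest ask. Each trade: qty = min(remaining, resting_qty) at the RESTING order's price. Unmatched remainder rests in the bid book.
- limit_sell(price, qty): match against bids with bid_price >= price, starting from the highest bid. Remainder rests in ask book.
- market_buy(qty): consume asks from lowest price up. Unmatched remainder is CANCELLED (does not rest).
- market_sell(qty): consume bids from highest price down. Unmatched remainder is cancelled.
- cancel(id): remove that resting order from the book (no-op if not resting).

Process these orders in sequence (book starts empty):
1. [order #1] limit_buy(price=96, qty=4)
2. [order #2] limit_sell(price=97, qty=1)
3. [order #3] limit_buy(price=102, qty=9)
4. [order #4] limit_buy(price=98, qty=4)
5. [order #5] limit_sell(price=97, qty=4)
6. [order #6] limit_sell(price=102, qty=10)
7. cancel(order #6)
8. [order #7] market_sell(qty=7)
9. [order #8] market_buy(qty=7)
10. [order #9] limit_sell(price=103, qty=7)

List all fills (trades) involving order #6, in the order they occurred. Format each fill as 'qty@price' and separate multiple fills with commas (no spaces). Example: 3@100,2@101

Answer: 4@102

Derivation:
After op 1 [order #1] limit_buy(price=96, qty=4): fills=none; bids=[#1:4@96] asks=[-]
After op 2 [order #2] limit_sell(price=97, qty=1): fills=none; bids=[#1:4@96] asks=[#2:1@97]
After op 3 [order #3] limit_buy(price=102, qty=9): fills=#3x#2:1@97; bids=[#3:8@102 #1:4@96] asks=[-]
After op 4 [order #4] limit_buy(price=98, qty=4): fills=none; bids=[#3:8@102 #4:4@98 #1:4@96] asks=[-]
After op 5 [order #5] limit_sell(price=97, qty=4): fills=#3x#5:4@102; bids=[#3:4@102 #4:4@98 #1:4@96] asks=[-]
After op 6 [order #6] limit_sell(price=102, qty=10): fills=#3x#6:4@102; bids=[#4:4@98 #1:4@96] asks=[#6:6@102]
After op 7 cancel(order #6): fills=none; bids=[#4:4@98 #1:4@96] asks=[-]
After op 8 [order #7] market_sell(qty=7): fills=#4x#7:4@98 #1x#7:3@96; bids=[#1:1@96] asks=[-]
After op 9 [order #8] market_buy(qty=7): fills=none; bids=[#1:1@96] asks=[-]
After op 10 [order #9] limit_sell(price=103, qty=7): fills=none; bids=[#1:1@96] asks=[#9:7@103]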